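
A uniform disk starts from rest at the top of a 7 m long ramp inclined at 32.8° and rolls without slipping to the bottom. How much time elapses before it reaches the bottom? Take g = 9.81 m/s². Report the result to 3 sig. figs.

t ≈ 1.99 s

Here I = (1/2)MR², so the shape factor k = I/(MR²) = 0.5.
Along the incline Mg sinθ − f = Ma, and torque about the center fR = Iα = kMR²(a/R) gives f = kMa.
Hence a = g sinθ/(1+k) = 9.81×sin32.8°/1.5 = 3.543 m/s².
Starting from rest, L = ½at², so t = √(2L/a) = √(2×7/3.543) ≈ 1.99 s.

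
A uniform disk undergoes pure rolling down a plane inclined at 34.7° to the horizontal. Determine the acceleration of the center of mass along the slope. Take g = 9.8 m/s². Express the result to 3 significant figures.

a ≈ 3.72 m/s²

With I = (1/2)MR², the ratio k = I/(MR²) is 0.5.
Along the incline Mg sinθ − f = Ma, and torque about the center fR = Iα = kMR²(a/R) gives f = kMa.
Eliminating f: Mg sinθ = (1+k)Ma, so a = g sinθ/(1+k) = 9.8 × sin34.7° / 1.5 ≈ 3.72 m/s².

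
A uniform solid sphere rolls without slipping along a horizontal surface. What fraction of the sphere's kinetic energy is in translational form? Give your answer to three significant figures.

The moment of inertia is (2/5)MR², giving k ≡ I/(MR²) = 0.4.
With ω = v/R, KE_trans = ½Mv² and KE_rot = ½Iω² = ½kMv², so KE_total = ½(1+k)Mv².
The translational fraction is therefore 1/(1+k) = 1/1.4 ≈ 0.714.

fraction ≈ 0.714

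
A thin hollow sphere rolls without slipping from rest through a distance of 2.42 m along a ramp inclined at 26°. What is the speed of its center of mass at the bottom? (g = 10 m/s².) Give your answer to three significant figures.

For this body I = (2/3)MR², i.e. k = I/(MR²) = 2/3.
Since it rolls without slipping, ω = v/R and KE = ½Mv² + ½Iω² = ½(1+k)Mv² = (5/6)Mv².
The vertical drop is h = L sinθ = 2.42 × sin26° = 1.061 m.
Energy conservation: Mgh = (5/6)Mv², so v = √(2gh/(1+k)) = √(2 × 10 × 1.061 / 1.667) ≈ 3.57 m/s.

v ≈ 3.57 m/s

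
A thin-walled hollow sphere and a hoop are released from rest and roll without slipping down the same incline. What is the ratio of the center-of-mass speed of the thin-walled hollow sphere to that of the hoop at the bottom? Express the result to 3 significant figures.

Each satisfies Mgh = ½(1+k)Mv² with k = I/(MR²), so v ∝ 1/√(1+k).
For the thin-walled hollow sphere k = 2/3; for the hoop k = 1.
v₁/v₂ = √((1+k₂)/(1+k₁)) = √(2/1.667) ≈ 1.10.

v_ratio ≈ 1.10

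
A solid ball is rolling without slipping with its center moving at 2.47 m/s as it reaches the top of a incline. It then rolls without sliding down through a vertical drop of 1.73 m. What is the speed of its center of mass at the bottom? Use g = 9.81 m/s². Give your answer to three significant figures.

With I = (2/5)MR², the ratio k = I/(MR²) is 0.4.
Pure rolling means v = ωR; then KE = ½Mv² + ½I(v/R)² = ½(1+k)Mv² = (7/10)Mv².
Energy conservation: (7/10)Mv₀² + Mgh = (7/10)Mv², so v² = v₀² + 2gh/(1+k).
v = √(2.47² + 2×9.81×1.73/1.4) = √30.35 ≈ 5.51 m/s.

v ≈ 5.51 m/s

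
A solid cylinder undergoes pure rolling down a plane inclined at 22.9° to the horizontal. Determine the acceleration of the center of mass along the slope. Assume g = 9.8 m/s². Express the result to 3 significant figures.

a ≈ 2.54 m/s²

Here I = (1/2)MR², so the shape factor k = I/(MR²) = 0.5.
Newton's second law down the slope: Mg sinθ − f = Ma. The torque equation fR = Iα (with α = a/R) gives f = kMa.
Eliminating f: Mg sinθ = (1+k)Ma, so a = g sinθ/(1+k) = 9.8 × sin22.9° / 1.5 ≈ 2.54 m/s².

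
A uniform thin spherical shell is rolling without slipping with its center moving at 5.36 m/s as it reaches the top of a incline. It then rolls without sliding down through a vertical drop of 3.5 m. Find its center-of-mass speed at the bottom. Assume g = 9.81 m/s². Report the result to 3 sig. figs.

Here I = (2/3)MR², so the shape factor k = I/(MR²) = 2/3.
Pure rolling means v = ωR; then KE = ½Mv² + ½I(v/R)² = ½(1+k)Mv² = (5/6)Mv².
Conserving energy between top and bottom: (5/6)Mv² = (5/6)Mv₀² + Mgh, hence v² = v₀² + 2gh/(1+k).
v = √(5.36² + 2×9.81×3.5/1.667) = √69.93 ≈ 8.36 m/s.

v ≈ 8.36 m/s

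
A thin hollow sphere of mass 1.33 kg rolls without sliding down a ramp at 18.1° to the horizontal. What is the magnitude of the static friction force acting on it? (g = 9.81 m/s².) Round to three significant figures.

For this body I = (2/3)MR², i.e. k = I/(MR²) = 2/3.
Along the incline Mg sinθ − f = Ma, and torque about the center fR = Iα = kMR²(a/R) gives f = kMa.
Combining, a = g sinθ/(1+k) and f = kMa = kMg sinθ/(1+k).
f = (2/3) × 1.33 × 9.81 × sin18.1° / 1.667 ≈ 1.62 N.

f ≈ 1.62 N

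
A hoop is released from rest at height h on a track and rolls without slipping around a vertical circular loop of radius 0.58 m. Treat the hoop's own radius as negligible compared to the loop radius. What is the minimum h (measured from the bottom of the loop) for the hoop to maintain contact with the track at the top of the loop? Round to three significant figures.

Here I = MR², so the shape factor k = I/(MR²) = 1.
At the top of the loop, the minimum-contact condition is Mg = Mv_top²/r, so v_top² = gr.
With ω = v/R, the kinetic energy at speed v is ½(1+k)Mv² = Mv².
Energy conservation from release (height h) to the top (height 2r): Mgh = Mg(2r) + M·gr.
Thus h_min = 2r + (1+k)r/2 = r(2 + 2/2) = 0.58 × 3 ≈ 1.74 m.

h_min ≈ 1.74 m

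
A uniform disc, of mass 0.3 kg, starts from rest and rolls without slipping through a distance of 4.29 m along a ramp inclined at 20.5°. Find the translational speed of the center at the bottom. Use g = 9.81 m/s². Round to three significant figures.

Here I = (1/2)MR², so the shape factor k = I/(MR²) = 0.5.
Rolling without slipping gives ω = v/R, so the total kinetic energy is ½Mv² + ½Iω² = ½(1+k)Mv² = (3/4)Mv².
The vertical drop is h = L sinθ = 4.29 × sin20.5° = 1.502 m.
Setting Mgh = (3/4)Mv² gives v = √(2gh/(1+k)) = √(2·9.81·1.502/1.5) ≈ 4.43 m/s.

v ≈ 4.43 m/s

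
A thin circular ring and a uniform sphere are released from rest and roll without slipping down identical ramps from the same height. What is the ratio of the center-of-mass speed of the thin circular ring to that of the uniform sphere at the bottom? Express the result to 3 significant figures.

v_ratio ≈ 0.837

Each satisfies Mgh = ½(1+k)Mv² with k = I/(MR²), so v ∝ 1/√(1+k).
For the thin circular ring k = 1; for the uniform sphere k = 0.4.
v₁/v₂ = √((1+k₂)/(1+k₁)) = √(1.4/2) ≈ 0.837.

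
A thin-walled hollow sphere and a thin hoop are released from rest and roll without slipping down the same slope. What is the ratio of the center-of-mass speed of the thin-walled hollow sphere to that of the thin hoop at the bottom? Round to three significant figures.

Each satisfies Mgh = ½(1+k)Mv² with k = I/(MR²), so v ∝ 1/√(1+k).
For the thin-walled hollow sphere k = 2/3; for the thin hoop k = 1.
v₁/v₂ = √((1+k₂)/(1+k₁)) = √(2/1.667) ≈ 1.10.

v_ratio ≈ 1.10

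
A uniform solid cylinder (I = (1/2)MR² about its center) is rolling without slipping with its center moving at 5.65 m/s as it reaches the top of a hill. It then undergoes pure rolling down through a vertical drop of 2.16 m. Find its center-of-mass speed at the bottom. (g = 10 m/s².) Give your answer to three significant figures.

With I = (1/2)MR², the ratio k = I/(MR²) is 0.5.
The rolling condition ω = v/R makes the rotational term ½I(v/R)² = ½kMv², so KE_total = ½(1+k)Mv² = (3/4)Mv².
Conserving energy between top and bottom: (3/4)Mv² = (3/4)Mv₀² + Mgh, hence v² = v₀² + 2gh/(1+k).
v = √(5.65² + 2×10×2.16/1.5) = √60.72 ≈ 7.79 m/s.

v ≈ 7.79 m/s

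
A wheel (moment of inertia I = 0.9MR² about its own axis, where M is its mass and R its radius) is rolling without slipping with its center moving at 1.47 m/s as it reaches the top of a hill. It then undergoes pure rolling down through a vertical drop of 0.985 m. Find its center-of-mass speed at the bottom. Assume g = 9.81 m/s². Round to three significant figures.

v ≈ 3.51 m/s

For this body I = 0.9MR², i.e. k = I/(MR²) = 0.9.
Rolling without slipping gives ω = v/R, so the total kinetic energy is ½Mv² + ½Iω² = ½(1+k)Mv² = (19/20)Mv².
Energy conservation: (19/20)Mv₀² + Mgh = (19/20)Mv², so v² = v₀² + 2gh/(1+k).
v = √(1.47² + 2×9.81×0.985/1.9) = √12.33 ≈ 3.51 m/s.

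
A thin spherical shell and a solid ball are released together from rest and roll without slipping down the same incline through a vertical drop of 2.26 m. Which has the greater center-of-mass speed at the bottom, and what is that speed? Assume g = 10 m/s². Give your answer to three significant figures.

For rolling without slipping, Mgh = ½(1+k)Mv² where k = I/(MR²), so v = √(2gh/(1+k)).
Thin spherical shell: k = 2/3, giving v = √(2×10×2.26/1.667) = 5.208 m/s.
Solid ball: k = 0.4, giving v = √(2×10×2.26/1.4) = 5.682 m/s.
The smaller k wins: the solid ball, at ≈ 5.68 m/s.

the solid ball, at v ≈ 5.68 m/s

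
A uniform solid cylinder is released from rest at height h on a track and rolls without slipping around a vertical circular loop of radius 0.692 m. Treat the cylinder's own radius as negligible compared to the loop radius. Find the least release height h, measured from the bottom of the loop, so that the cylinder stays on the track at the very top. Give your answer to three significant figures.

Here I = (1/2)MR², so the shape factor k = I/(MR²) = 0.5.
At the top, contact is just lost when gravity alone supplies the centripetal force: Mg = Mv_top²/r, i.e. v_top² = gr.
With ω = v/R, the kinetic energy at speed v is ½(1+k)Mv² = (3/4)Mv².
Energy conservation from release (height h) to the top (height 2r): Mgh = Mg(2r) + (3/4)M·gr.
Thus h_min = 2r + (1+k)r/2 = r(2 + 1.5/2) = 0.692 × 2.75 ≈ 1.90 m.

h_min ≈ 1.90 m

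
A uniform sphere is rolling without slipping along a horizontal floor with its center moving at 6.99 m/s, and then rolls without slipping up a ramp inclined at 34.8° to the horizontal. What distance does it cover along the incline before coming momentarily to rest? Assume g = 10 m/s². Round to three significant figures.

With I = (2/5)MR², the ratio k = I/(MR²) is 0.4.
Pure rolling means v = ωR; then KE = ½Mv² + ½I(v/R)² = ½(1+k)Mv² = (7/10)Mv².
Setting this equal to Mgh gives the vertical rise h = (1+k)v₀²/(2g) = 1.4×6.99²/(2×10) = 3.42 m.
Along the incline, d = h/sinθ = 3.42/sin34.8° ≈ 5.99 m.

d ≈ 5.99 m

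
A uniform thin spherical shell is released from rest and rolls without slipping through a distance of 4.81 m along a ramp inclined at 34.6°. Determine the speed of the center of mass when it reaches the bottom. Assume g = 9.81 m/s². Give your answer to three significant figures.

v ≈ 5.67 m/s

For this body I = (2/3)MR², i.e. k = I/(MR²) = 2/3.
Since it rolls without slipping, ω = v/R and KE = ½Mv² + ½Iω² = ½(1+k)Mv² = (5/6)Mv².
The vertical drop is h = L sinθ = 4.81 × sin34.6° = 2.731 m.
Setting Mgh = (5/6)Mv² gives v = √(2gh/(1+k)) = √(2·9.81·2.731/1.667) ≈ 5.67 m/s.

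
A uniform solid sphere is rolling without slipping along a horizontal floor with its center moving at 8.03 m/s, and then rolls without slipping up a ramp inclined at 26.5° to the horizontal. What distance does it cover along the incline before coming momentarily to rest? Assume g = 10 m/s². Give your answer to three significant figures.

For this body I = (2/5)MR², i.e. k = I/(MR²) = 0.4.
Pure rolling means v = ωR; then KE = ½Mv² + ½I(v/R)² = ½(1+k)Mv² = (7/10)Mv².
Setting this equal to Mgh gives the vertical rise h = (1+k)v₀²/(2g) = 1.4×8.03²/(2×10) = 4.514 m.
Along the incline, d = h/sinθ = 4.514/sin26.5° ≈ 10.1 m.

d ≈ 10.1 m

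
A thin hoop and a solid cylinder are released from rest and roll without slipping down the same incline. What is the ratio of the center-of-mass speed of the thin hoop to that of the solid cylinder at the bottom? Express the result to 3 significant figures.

v_ratio ≈ 0.866

Each satisfies Mgh = ½(1+k)Mv² with k = I/(MR²), so v ∝ 1/√(1+k).
For the thin hoop k = 1; for the solid cylinder k = 0.5.
v₁/v₂ = √((1+k₂)/(1+k₁)) = √(1.5/2) ≈ 0.866.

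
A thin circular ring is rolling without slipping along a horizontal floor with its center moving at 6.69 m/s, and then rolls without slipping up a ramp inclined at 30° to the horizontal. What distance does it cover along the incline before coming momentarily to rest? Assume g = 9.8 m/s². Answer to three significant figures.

With I = MR², the ratio k = I/(MR²) is 1.
Pure rolling means v = ωR; then KE = ½Mv² + ½I(v/R)² = ½(1+k)Mv² = Mv².
Setting this equal to Mgh gives the vertical rise h = (1+k)v₀²/(2g) = 2×6.69²/(2×9.8) = 4.567 m.
The distance along the slope is d = h/sinθ = 4.567/sin30° ≈ 9.13 m.

d ≈ 9.13 m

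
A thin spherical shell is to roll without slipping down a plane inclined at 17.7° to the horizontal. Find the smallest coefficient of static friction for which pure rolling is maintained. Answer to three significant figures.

With I = (2/3)MR², the ratio k = I/(MR²) is 2/3.
Along the incline Mg sinθ − f = Ma, and torque about the center fR = Iα = kMR²(a/R) gives f = kMa.
These give a = g sinθ/(1+k) and the required friction f = kMg sinθ/(1+k).
With N = Mg cosθ, the no-slip condition f ≤ μN gives μ_min = f/N = k tanθ/(1+k).
μ_min = (2/3) × tan17.7° / 1.667 ≈ 0.128.

μ_min ≈ 0.128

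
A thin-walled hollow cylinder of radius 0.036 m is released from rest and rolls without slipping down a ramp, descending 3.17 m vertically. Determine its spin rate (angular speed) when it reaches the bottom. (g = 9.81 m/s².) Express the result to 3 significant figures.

ω ≈ 155 rad/s

The moment of inertia is MR², giving k ≡ I/(MR²) = 1.
Since it rolls without slipping, ω = v/R and KE = ½Mv² + ½Iω² = ½(1+k)Mv² = Mv².
Energy conservation Mgh = ½(1+k)Mv² gives v = √(2gh/(1+k)) = √(2 × 9.81 × 3.17 / 2) = 5.577 m/s.
The angular speed follows from ω = v/R = 5.577/0.036 ≈ 155 rad/s.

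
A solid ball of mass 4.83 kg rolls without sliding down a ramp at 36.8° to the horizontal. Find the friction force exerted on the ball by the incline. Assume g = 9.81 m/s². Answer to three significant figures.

f ≈ 8.11 N

With I = (2/5)MR², the ratio k = I/(MR²) is 0.4.
Newton's second law down the slope: Mg sinθ − f = Ma. The torque equation fR = Iα (with α = a/R) gives f = kMa.
Combining, a = g sinθ/(1+k) and f = kMa = kMg sinθ/(1+k).
f = 0.4 × 4.83 × 9.81 × sin36.8° / 1.4 ≈ 8.11 N.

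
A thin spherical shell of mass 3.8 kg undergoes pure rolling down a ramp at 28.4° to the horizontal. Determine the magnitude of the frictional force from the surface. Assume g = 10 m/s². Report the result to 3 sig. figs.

f ≈ 7.23 N

The moment of inertia is (2/3)MR², giving k ≡ I/(MR²) = 2/3.
Newton's second law down the slope: Mg sinθ − f = Ma. The torque equation fR = Iα (with α = a/R) gives f = kMa.
Combining, a = g sinθ/(1+k) and f = kMa = kMg sinθ/(1+k).
f = (2/3) × 3.8 × 10 × sin28.4° / 1.667 ≈ 7.23 N.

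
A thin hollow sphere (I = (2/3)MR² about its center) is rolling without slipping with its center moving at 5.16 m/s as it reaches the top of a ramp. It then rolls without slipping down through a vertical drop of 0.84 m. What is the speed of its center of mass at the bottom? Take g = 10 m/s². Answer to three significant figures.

The moment of inertia is (2/3)MR², giving k ≡ I/(MR²) = 2/3.
The rolling condition ω = v/R makes the rotational term ½I(v/R)² = ½kMv², so KE_total = ½(1+k)Mv² = (5/6)Mv².
Energy conservation: (5/6)Mv₀² + Mgh = (5/6)Mv², so v² = v₀² + 2gh/(1+k).
v = √(5.16² + 2×10×0.84/1.667) = √36.71 ≈ 6.06 m/s.

v ≈ 6.06 m/s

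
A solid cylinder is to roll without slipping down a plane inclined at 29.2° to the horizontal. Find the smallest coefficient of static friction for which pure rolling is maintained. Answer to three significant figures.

For this body I = (1/2)MR², i.e. k = I/(MR²) = 0.5.
Along the incline Mg sinθ − f = Ma, and torque about the center fR = Iα = kMR²(a/R) gives f = kMa.
These give a = g sinθ/(1+k) and the required friction f = kMg sinθ/(1+k).
With N = Mg cosθ, the no-slip condition f ≤ μN gives μ_min = f/N = k tanθ/(1+k).
μ_min = 0.5 × tan29.2° / 1.5 ≈ 0.186.

μ_min ≈ 0.186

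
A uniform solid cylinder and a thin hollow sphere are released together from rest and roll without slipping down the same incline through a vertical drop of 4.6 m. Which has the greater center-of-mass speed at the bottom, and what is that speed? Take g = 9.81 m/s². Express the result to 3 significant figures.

For rolling without slipping, Mgh = ½(1+k)Mv² where k = I/(MR²), so v = √(2gh/(1+k)).
Uniform solid cylinder: k = 0.5, giving v = √(2×9.81×4.6/1.5) = 7.757 m/s.
Thin hollow sphere: k = 2/3, giving v = √(2×9.81×4.6/1.667) = 7.359 m/s.
The smaller k wins: the uniform solid cylinder, at ≈ 7.76 m/s.

the uniform solid cylinder, at v ≈ 7.76 m/s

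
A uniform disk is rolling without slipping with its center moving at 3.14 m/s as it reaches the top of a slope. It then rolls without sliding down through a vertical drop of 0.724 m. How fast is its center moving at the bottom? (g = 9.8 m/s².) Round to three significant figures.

For this body I = (1/2)MR², i.e. k = I/(MR²) = 0.5.
Since it rolls without slipping, ω = v/R and KE = ½Mv² + ½Iω² = ½(1+k)Mv² = (3/4)Mv².
Energy conservation: (3/4)Mv₀² + Mgh = (3/4)Mv², so v² = v₀² + 2gh/(1+k).
v = √(3.14² + 2×9.8×0.724/1.5) = √19.32 ≈ 4.40 m/s.

v ≈ 4.40 m/s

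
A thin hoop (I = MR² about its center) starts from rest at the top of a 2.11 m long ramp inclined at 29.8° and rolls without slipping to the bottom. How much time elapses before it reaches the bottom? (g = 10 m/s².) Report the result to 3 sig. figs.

t ≈ 1.30 s

With I = MR², the ratio k = I/(MR²) is 1.
Newton's second law down the slope: Mg sinθ − f = Ma. The torque equation fR = Iα (with α = a/R) gives f = kMa.
Hence a = g sinθ/(1+k) = 10×sin29.8°/2 = 2.485 m/s².
Starting from rest, L = ½at², so t = √(2L/a) = √(2×2.11/2.485) ≈ 1.30 s.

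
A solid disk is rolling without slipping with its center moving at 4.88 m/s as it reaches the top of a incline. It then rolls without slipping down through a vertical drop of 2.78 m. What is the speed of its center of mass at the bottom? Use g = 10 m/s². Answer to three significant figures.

The moment of inertia is (1/2)MR², giving k ≡ I/(MR²) = 0.5.
Since it rolls without slipping, ω = v/R and KE = ½Mv² + ½Iω² = ½(1+k)Mv² = (3/4)Mv².
Energy conservation: (3/4)Mv₀² + Mgh = (3/4)Mv², so v² = v₀² + 2gh/(1+k).
v = √(4.88² + 2×10×2.78/1.5) = √60.88 ≈ 7.80 m/s.

v ≈ 7.80 m/s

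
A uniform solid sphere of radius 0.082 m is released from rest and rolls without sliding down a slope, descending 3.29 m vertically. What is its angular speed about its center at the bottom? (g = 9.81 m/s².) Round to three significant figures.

ω ≈ 82.8 rad/s

Here I = (2/5)MR², so the shape factor k = I/(MR²) = 0.4.
Rolling without slipping gives ω = v/R, so the total kinetic energy is ½Mv² + ½Iω² = ½(1+k)Mv² = (7/10)Mv².
Energy conservation Mgh = ½(1+k)Mv² gives v = √(2gh/(1+k)) = √(2 × 9.81 × 3.29 / 1.4) = 6.79 m/s.
The angular speed follows from ω = v/R = 6.79/0.082 ≈ 82.8 rad/s.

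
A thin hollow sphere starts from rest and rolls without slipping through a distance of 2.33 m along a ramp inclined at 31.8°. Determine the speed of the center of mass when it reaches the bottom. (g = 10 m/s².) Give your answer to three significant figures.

The moment of inertia is (2/3)MR², giving k ≡ I/(MR²) = 2/3.
Pure rolling means v = ωR; then KE = ½Mv² + ½I(v/R)² = ½(1+k)Mv² = (5/6)Mv².
The vertical drop is h = L sinθ = 2.33 × sin31.8° = 1.228 m.
Energy conservation: Mgh = (5/6)Mv², so v = √(2gh/(1+k)) = √(2 × 10 × 1.228 / 1.667) ≈ 3.84 m/s.

v ≈ 3.84 m/s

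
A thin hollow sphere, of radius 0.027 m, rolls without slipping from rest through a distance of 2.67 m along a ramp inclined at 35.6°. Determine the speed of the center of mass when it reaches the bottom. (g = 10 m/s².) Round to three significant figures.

v ≈ 4.32 m/s

For this body I = (2/3)MR², i.e. k = I/(MR²) = 2/3.
The rolling condition ω = v/R makes the rotational term ½I(v/R)² = ½kMv², so KE_total = ½(1+k)Mv² = (5/6)Mv².
The vertical drop is h = L sinθ = 2.67 × sin35.6° = 1.554 m.
Energy conservation: Mgh = (5/6)Mv², so v = √(2gh/(1+k)) = √(2 × 10 × 1.554 / 1.667) ≈ 4.32 m/s.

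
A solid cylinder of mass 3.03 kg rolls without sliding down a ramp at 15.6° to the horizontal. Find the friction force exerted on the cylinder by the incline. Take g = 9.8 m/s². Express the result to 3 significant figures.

The moment of inertia is (1/2)MR², giving k ≡ I/(MR²) = 0.5.
Along the incline Mg sinθ − f = Ma, and torque about the center fR = Iα = kMR²(a/R) gives f = kMa.
Combining, a = g sinθ/(1+k) and f = kMa = kMg sinθ/(1+k).
f = 0.5 × 3.03 × 9.8 × sin15.6° / 1.5 ≈ 2.66 N.

f ≈ 2.66 N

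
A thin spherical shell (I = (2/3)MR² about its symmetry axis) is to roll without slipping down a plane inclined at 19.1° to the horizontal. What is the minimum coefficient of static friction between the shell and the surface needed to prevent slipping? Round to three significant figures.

The moment of inertia is (2/3)MR², giving k ≡ I/(MR²) = 2/3.
Along the incline Mg sinθ − f = Ma, and torque about the center fR = Iα = kMR²(a/R) gives f = kMa.
These give a = g sinθ/(1+k) and the required friction f = kMg sinθ/(1+k).
The normal force is N = Mg cosθ, so μ_min = f/N = k tanθ/(1+k).
μ_min = (2/3) × tan19.1° / 1.667 ≈ 0.139.

μ_min ≈ 0.139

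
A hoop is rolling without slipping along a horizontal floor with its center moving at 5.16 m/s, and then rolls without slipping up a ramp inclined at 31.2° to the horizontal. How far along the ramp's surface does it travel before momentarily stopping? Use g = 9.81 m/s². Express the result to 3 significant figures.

d ≈ 5.24 m

The moment of inertia is MR², giving k ≡ I/(MR²) = 1.
Pure rolling means v = ωR; then KE = ½Mv² + ½I(v/R)² = ½(1+k)Mv² = Mv².
Setting this equal to Mgh gives the vertical rise h = (1+k)v₀²/(2g) = 2×5.16²/(2×9.81) = 2.714 m.
The distance along the slope is d = h/sinθ = 2.714/sin31.2° ≈ 5.24 m.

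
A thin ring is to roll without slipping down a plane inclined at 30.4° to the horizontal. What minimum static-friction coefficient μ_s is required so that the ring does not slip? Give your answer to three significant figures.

Here I = MR², so the shape factor k = I/(MR²) = 1.
Along the incline Mg sinθ − f = Ma, and torque about the center fR = Iα = kMR²(a/R) gives f = kMa.
These give a = g sinθ/(1+k) and the required friction f = kMg sinθ/(1+k).
With N = Mg cosθ, the no-slip condition f ≤ μN gives μ_min = f/N = k tanθ/(1+k).
μ_min = 1 × tan30.4° / 2 ≈ 0.293.

μ_min ≈ 0.293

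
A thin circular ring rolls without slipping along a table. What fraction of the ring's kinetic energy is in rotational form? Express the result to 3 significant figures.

Here I = MR², so the shape factor k = I/(MR²) = 1.
Since ω = v/R, the translational part is ½Mv² and the rotational part is ½I(v/R)² = ½kMv²; the total is ½(1+k)Mv².
The rotational fraction is therefore k/(1+k) = 1/2 ≈ 0.500.

fraction ≈ 0.500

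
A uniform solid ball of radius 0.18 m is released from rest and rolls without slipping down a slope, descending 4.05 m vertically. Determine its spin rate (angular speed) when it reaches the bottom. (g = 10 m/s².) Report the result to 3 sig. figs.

ω ≈ 42.3 rad/s

Here I = (2/5)MR², so the shape factor k = I/(MR²) = 0.4.
The rolling condition ω = v/R makes the rotational term ½I(v/R)² = ½kMv², so KE_total = ½(1+k)Mv² = (7/10)Mv².
Energy conservation Mgh = ½(1+k)Mv² gives v = √(2gh/(1+k)) = √(2 × 10 × 4.05 / 1.4) = 7.606 m/s.
Then ω = v/R = 7.606 / 0.18 ≈ 42.3 rad/s.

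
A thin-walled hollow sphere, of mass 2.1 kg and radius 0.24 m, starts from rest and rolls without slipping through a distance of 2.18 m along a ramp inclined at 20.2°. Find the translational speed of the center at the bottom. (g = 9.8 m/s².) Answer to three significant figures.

v ≈ 2.98 m/s

The moment of inertia is (2/3)MR², giving k ≡ I/(MR²) = 2/3.
Rolling without slipping gives ω = v/R, so the total kinetic energy is ½Mv² + ½Iω² = ½(1+k)Mv² = (5/6)Mv².
The vertical drop is h = L sinθ = 2.18 × sin20.2° = 0.7528 m.
Setting Mgh = (5/6)Mv² gives v = √(2gh/(1+k)) = √(2·9.8·0.7528/1.667) ≈ 2.98 m/s.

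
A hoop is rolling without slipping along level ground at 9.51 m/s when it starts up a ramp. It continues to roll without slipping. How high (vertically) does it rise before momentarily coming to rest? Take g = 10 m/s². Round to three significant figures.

For this body I = MR², i.e. k = I/(MR²) = 1.
Pure rolling means v = ωR; then KE = ½Mv² + ½I(v/R)² = ½(1+k)Mv² = Mv².
All of this converts to potential energy at the highest point: Mv₀² = Mgh.
Thus h = (1+k)v₀²/(2g) = 2 × 9.51² / (2 × 10) ≈ 9.04 m.

h ≈ 9.04 m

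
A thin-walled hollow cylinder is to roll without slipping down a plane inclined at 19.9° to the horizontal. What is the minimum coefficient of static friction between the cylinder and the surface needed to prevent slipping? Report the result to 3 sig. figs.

Here I = MR², so the shape factor k = I/(MR²) = 1.
Along the incline Mg sinθ − f = Ma, and torque about the center fR = Iα = kMR²(a/R) gives f = kMa.
These give a = g sinθ/(1+k) and the required friction f = kMg sinθ/(1+k).
The normal force is N = Mg cosθ, so μ_min = f/N = k tanθ/(1+k).
μ_min = 1 × tan19.9° / 2 ≈ 0.181.

μ_min ≈ 0.181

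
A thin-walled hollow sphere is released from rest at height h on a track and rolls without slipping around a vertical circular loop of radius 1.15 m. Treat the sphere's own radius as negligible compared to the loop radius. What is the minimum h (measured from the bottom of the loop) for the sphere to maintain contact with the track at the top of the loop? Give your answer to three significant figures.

h_min ≈ 3.26 m

The moment of inertia is (2/3)MR², giving k ≡ I/(MR²) = 2/3.
At the top of the loop, the minimum-contact condition is Mg = Mv_top²/r, so v_top² = gr.
With ω = v/R, the kinetic energy at speed v is ½(1+k)Mv² = (5/6)Mv².
Energy conservation from release (height h) to the top (height 2r): Mgh = Mg(2r) + (5/6)M·gr.
Thus h_min = 2r + (1+k)r/2 = r(2 + 1.667/2) = 1.15 × 2.833 ≈ 3.26 m.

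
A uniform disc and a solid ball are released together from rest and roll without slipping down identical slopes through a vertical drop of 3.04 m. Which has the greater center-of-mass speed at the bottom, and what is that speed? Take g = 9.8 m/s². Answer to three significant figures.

For rolling without slipping, Mgh = ½(1+k)Mv² where k = I/(MR²), so v = √(2gh/(1+k)).
Uniform disc: k = 0.5, giving v = √(2×9.8×3.04/1.5) = 6.303 m/s.
Solid ball: k = 0.4, giving v = √(2×9.8×3.04/1.4) = 6.524 m/s.
The smaller k wins: the solid ball, at ≈ 6.52 m/s.

the solid ball, at v ≈ 6.52 m/s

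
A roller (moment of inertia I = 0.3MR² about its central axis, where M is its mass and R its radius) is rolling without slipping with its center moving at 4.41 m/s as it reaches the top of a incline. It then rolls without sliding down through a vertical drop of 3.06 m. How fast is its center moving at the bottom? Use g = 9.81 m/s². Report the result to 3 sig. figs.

v ≈ 8.10 m/s

The moment of inertia is 0.3MR², giving k ≡ I/(MR²) = 0.3.
Since it rolls without slipping, ω = v/R and KE = ½Mv² + ½Iω² = ½(1+k)Mv² = (13/20)Mv².
Conserving energy between top and bottom: (13/20)Mv² = (13/20)Mv₀² + Mgh, hence v² = v₀² + 2gh/(1+k).
v = √(4.41² + 2×9.81×3.06/1.3) = √65.63 ≈ 8.10 m/s.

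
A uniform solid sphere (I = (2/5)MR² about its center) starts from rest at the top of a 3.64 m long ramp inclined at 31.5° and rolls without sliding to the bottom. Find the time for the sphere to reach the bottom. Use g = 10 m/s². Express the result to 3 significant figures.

t ≈ 1.40 s

For this body I = (2/5)MR², i.e. k = I/(MR²) = 0.4.
Along the incline Mg sinθ − f = Ma, and torque about the center fR = Iα = kMR²(a/R) gives f = kMa.
Hence a = g sinθ/(1+k) = 10×sin31.5°/1.4 = 3.732 m/s².
Starting from rest, L = ½at², so t = √(2L/a) = √(2×3.64/3.732) ≈ 1.40 s.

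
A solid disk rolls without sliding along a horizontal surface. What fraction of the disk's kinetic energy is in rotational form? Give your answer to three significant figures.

fraction ≈ 0.333

The moment of inertia is (1/2)MR², giving k ≡ I/(MR²) = 0.5.
With ω = v/R, KE_trans = ½Mv² and KE_rot = ½Iω² = ½kMv², so KE_total = ½(1+k)Mv².
The rotational fraction is therefore k/(1+k) = 0.5/1.5 ≈ 0.333.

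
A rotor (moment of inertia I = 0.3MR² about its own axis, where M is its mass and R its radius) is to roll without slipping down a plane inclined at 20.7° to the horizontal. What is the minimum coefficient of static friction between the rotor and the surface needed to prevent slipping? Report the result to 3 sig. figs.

μ_min ≈ 0.0872

With I = 0.3MR², the ratio k = I/(MR²) is 0.3.
Along the incline Mg sinθ − f = Ma, and torque about the center fR = Iα = kMR²(a/R) gives f = kMa.
These give a = g sinθ/(1+k) and the required friction f = kMg sinθ/(1+k).
With N = Mg cosθ, the no-slip condition f ≤ μN gives μ_min = f/N = k tanθ/(1+k).
μ_min = 0.3 × tan20.7° / 1.3 ≈ 0.0872.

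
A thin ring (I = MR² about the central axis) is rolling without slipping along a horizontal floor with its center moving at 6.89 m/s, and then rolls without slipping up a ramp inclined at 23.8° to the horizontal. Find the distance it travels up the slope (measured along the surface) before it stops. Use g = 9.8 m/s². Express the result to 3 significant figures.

d ≈ 12.0 m

The moment of inertia is MR², giving k ≡ I/(MR²) = 1.
Pure rolling means v = ωR; then KE = ½Mv² + ½I(v/R)² = ½(1+k)Mv² = Mv².
Setting this equal to Mgh gives the vertical rise h = (1+k)v₀²/(2g) = 2×6.89²/(2×9.8) = 4.844 m.
Along the incline, d = h/sinθ = 4.844/sin23.8° ≈ 12.0 m.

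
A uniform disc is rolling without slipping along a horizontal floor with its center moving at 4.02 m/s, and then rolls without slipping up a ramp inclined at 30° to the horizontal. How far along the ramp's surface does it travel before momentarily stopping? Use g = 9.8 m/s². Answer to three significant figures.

With I = (1/2)MR², the ratio k = I/(MR²) is 0.5.
Rolling without slipping gives ω = v/R, so the total kinetic energy is ½Mv² + ½Iω² = ½(1+k)Mv² = (3/4)Mv².
Setting this equal to Mgh gives the vertical rise h = (1+k)v₀²/(2g) = 1.5×4.02²/(2×9.8) = 1.237 m.
The distance along the slope is d = h/sinθ = 1.237/sin30° ≈ 2.47 m.

d ≈ 2.47 m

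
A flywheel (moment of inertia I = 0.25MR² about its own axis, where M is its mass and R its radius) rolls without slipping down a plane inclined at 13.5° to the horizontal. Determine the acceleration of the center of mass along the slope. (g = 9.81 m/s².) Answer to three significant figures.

Here I = 0.25MR², so the shape factor k = I/(MR²) = 0.25.
Newton's second law down the slope: Mg sinθ − f = Ma. The torque equation fR = Iα (with α = a/R) gives f = kMa.
Eliminating f: Mg sinθ = (1+k)Ma, so a = g sinθ/(1+k) = 9.81 × sin13.5° / 1.25 ≈ 1.83 m/s².

a ≈ 1.83 m/s²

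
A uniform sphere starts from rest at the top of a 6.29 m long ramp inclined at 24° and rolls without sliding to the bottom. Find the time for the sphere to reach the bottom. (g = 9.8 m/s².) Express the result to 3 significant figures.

t ≈ 2.10 s

Here I = (2/5)MR², so the shape factor k = I/(MR²) = 0.4.
Newton's second law down the slope: Mg sinθ − f = Ma. The torque equation fR = Iα (with α = a/R) gives f = kMa.
Hence a = g sinθ/(1+k) = 9.8×sin24°/1.4 = 2.847 m/s².
Starting from rest, L = ½at², so t = √(2L/a) = √(2×6.29/2.847) ≈ 2.10 s.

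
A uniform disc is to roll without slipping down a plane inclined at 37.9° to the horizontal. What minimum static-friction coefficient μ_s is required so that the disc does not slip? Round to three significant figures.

μ_min ≈ 0.259

With I = (1/2)MR², the ratio k = I/(MR²) is 0.5.
Newton's second law down the slope: Mg sinθ − f = Ma. The torque equation fR = Iα (with α = a/R) gives f = kMa.
These give a = g sinθ/(1+k) and the required friction f = kMg sinθ/(1+k).
With N = Mg cosθ, the no-slip condition f ≤ μN gives μ_min = f/N = k tanθ/(1+k).
μ_min = 0.5 × tan37.9° / 1.5 ≈ 0.259.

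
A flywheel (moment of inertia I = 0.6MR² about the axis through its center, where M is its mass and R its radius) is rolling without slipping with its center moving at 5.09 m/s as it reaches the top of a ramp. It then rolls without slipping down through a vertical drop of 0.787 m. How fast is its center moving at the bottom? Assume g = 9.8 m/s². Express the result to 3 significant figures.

For this body I = 0.6MR², i.e. k = I/(MR²) = 0.6.
The rolling condition ω = v/R makes the rotational term ½I(v/R)² = ½kMv², so KE_total = ½(1+k)Mv² = (4/5)Mv².
Conserving energy between top and bottom: (4/5)Mv² = (4/5)Mv₀² + Mgh, hence v² = v₀² + 2gh/(1+k).
v = √(5.09² + 2×9.8×0.787/1.6) = √35.55 ≈ 5.96 m/s.

v ≈ 5.96 m/s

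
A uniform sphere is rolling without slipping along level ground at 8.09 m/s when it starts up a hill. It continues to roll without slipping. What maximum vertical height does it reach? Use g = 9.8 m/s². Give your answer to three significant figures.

The moment of inertia is (2/5)MR², giving k ≡ I/(MR²) = 0.4.
Since it rolls without slipping, ω = v/R and KE = ½Mv² + ½Iω² = ½(1+k)Mv² = (7/10)Mv².
All of this converts to potential energy at the highest point: (7/10)Mv₀² = Mgh.
Thus h = (1+k)v₀²/(2g) = 1.4 × 8.09² / (2 × 9.8) ≈ 4.67 m.

h ≈ 4.67 m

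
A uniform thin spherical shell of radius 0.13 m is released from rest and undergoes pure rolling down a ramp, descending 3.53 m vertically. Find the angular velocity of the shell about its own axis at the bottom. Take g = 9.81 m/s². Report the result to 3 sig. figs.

Here I = (2/3)MR², so the shape factor k = I/(MR²) = 2/3.
Since it rolls without slipping, ω = v/R and KE = ½Mv² + ½Iω² = ½(1+k)Mv² = (5/6)Mv².
Energy conservation Mgh = ½(1+k)Mv² gives v = √(2gh/(1+k)) = √(2 × 9.81 × 3.53 / 1.667) = 6.446 m/s.
The angular speed follows from ω = v/R = 6.446/0.13 ≈ 49.6 rad/s.

ω ≈ 49.6 rad/s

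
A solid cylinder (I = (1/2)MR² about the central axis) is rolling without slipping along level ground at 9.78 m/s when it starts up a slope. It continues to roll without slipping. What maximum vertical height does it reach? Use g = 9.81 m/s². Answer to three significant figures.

h ≈ 7.31 m

The moment of inertia is (1/2)MR², giving k ≡ I/(MR²) = 0.5.
Since it rolls without slipping, ω = v/R and KE = ½Mv² + ½Iω² = ½(1+k)Mv² = (3/4)Mv².
At the top the kinetic energy is zero, so (3/4)Mv₀² = Mgh.
Thus h = (1+k)v₀²/(2g) = 1.5 × 9.78² / (2 × 9.81) ≈ 7.31 m.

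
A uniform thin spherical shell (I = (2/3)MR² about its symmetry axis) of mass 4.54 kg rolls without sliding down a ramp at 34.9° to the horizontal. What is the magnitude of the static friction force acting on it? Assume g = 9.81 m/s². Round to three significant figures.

f ≈ 10.2 N

The moment of inertia is (2/3)MR², giving k ≡ I/(MR²) = 2/3.
Newton's second law down the slope: Mg sinθ − f = Ma. The torque equation fR = Iα (with α = a/R) gives f = kMa.
Combining, a = g sinθ/(1+k) and f = kMa = kMg sinθ/(1+k).
f = (2/3) × 4.54 × 9.81 × sin34.9° / 1.667 ≈ 10.2 N.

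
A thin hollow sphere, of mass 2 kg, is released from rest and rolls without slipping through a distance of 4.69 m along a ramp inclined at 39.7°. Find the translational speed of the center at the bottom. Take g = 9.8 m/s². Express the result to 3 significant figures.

With I = (2/3)MR², the ratio k = I/(MR²) is 2/3.
The rolling condition ω = v/R makes the rotational term ½I(v/R)² = ½kMv², so KE_total = ½(1+k)Mv² = (5/6)Mv².
The vertical drop is h = L sinθ = 4.69 × sin39.7° = 2.996 m.
Setting Mgh = (5/6)Mv² gives v = √(2gh/(1+k)) = √(2·9.8·2.996/1.667) ≈ 5.94 m/s.

v ≈ 5.94 m/s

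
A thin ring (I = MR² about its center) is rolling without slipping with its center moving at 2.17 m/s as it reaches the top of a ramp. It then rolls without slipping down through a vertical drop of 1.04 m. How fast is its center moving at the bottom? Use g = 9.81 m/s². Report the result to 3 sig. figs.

v ≈ 3.86 m/s

With I = MR², the ratio k = I/(MR²) is 1.
Since it rolls without slipping, ω = v/R and KE = ½Mv² + ½Iω² = ½(1+k)Mv² = Mv².
Energy conservation: Mv₀² + Mgh = Mv², so v² = v₀² + 2gh/(1+k).
v = √(2.17² + 2×9.81×1.04/2) = √14.91 ≈ 3.86 m/s.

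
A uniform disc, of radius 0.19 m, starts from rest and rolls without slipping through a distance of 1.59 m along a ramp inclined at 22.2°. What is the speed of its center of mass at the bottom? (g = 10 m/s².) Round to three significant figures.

The moment of inertia is (1/2)MR², giving k ≡ I/(MR²) = 0.5.
Since it rolls without slipping, ω = v/R and KE = ½Mv² + ½Iω² = ½(1+k)Mv² = (3/4)Mv².
The vertical drop is h = L sinθ = 1.59 × sin22.2° = 0.6008 m.
Setting Mgh = (3/4)Mv² gives v = √(2gh/(1+k)) = √(2·10·0.6008/1.5) ≈ 2.83 m/s.

v ≈ 2.83 m/s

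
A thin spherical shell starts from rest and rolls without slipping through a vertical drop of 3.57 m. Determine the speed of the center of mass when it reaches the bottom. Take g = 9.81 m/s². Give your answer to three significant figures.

v ≈ 6.48 m/s

For this body I = (2/3)MR², i.e. k = I/(MR²) = 2/3.
Pure rolling means v = ωR; then KE = ½Mv² + ½I(v/R)² = ½(1+k)Mv² = (5/6)Mv².
Energy conservation: Mgh = (5/6)Mv², so v = √(2gh/(1+k)) = √(2 × 9.81 × 3.57 / 1.667) ≈ 6.48 m/s.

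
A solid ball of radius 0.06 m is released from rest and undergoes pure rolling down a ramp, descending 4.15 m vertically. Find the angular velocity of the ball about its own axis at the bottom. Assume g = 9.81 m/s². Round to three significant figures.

ω ≈ 127 rad/s

Here I = (2/5)MR², so the shape factor k = I/(MR²) = 0.4.
Since it rolls without slipping, ω = v/R and KE = ½Mv² + ½Iω² = ½(1+k)Mv² = (7/10)Mv².
Energy conservation Mgh = ½(1+k)Mv² gives v = √(2gh/(1+k)) = √(2 × 9.81 × 4.15 / 1.4) = 7.626 m/s.
The angular speed follows from ω = v/R = 7.626/0.06 ≈ 127 rad/s.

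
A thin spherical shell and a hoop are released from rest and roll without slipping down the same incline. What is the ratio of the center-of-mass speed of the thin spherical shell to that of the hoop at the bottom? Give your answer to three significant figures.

v_ratio ≈ 1.10

Each satisfies Mgh = ½(1+k)Mv² with k = I/(MR²), so v ∝ 1/√(1+k).
For the thin spherical shell k = 2/3; for the hoop k = 1.
v₁/v₂ = √((1+k₂)/(1+k₁)) = √(2/1.667) ≈ 1.10.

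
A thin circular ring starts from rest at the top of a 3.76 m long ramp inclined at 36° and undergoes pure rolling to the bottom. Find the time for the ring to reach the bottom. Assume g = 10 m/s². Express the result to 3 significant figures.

For this body I = MR², i.e. k = I/(MR²) = 1.
Along the incline Mg sinθ − f = Ma, and torque about the center fR = Iα = kMR²(a/R) gives f = kMa.
Hence a = g sinθ/(1+k) = 10×sin36°/2 = 2.939 m/s².
With constant a from rest, t = √(2L/a) = √(2·3.76/2.939) ≈ 1.60 s.

t ≈ 1.60 s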